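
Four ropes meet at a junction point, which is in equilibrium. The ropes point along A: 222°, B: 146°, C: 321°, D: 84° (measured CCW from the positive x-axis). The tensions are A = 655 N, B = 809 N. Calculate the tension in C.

Resolve: ΣF_x = 655 cos 222° + 809 cos 146° + T_C cos 321° + T_D cos 84° = 0.
        ΣF_y = 655 sin 222° + 809 sin 146° + T_C sin 321° + T_D sin 84° = 0.
The known terms sum to (-1157, 14.11) N, so 0.7771 T_C + 0.1045 T_D = 1157 and -0.6293 T_C + 0.9945 T_D = -14.11.
Solving simultaneously: T_C = 1374 N, T_D = 855.5 N.

T_C ≈ 1370 N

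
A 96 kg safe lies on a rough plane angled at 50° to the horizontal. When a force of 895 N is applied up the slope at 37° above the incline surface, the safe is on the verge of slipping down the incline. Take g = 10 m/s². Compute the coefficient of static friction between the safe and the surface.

On the verge of sliding down the incline, friction is at its maximum μN and acts up the slope.
Perpendicular to incline: N = W cos 50° − P sin 37° = 617.1 − 538.6 = 78.45 N.
Along incline: P cos 37° + μN = W sin 50° → μ = (W sin 50° − P cos 37°) / N = 0.2629.

μ ≈ 0.263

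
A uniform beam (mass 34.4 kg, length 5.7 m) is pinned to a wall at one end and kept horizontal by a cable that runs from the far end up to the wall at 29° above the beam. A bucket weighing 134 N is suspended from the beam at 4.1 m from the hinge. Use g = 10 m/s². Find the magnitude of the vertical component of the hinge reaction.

|H_y| ≈ 210 N

Take torques about the hinge: T sin 29° · 5.7 = 34.4×10×2.85 + 134×4.1 = 1529.8 N·m.
So T = 1529.8 / (0.4848 × 5.7) = 553.59 N.
ΣF_y = 0: H_y = (34.4×10 + 134) − T sin 29° = 478 − 268.39 = 209.61 N.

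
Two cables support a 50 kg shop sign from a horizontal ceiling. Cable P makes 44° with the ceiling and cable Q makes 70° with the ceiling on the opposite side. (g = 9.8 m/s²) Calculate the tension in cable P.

T_P ≈ 183 N

Weight W = 50 × 9.8 = 490 N acts straight down.
Horizontal: T_P cos 44° = T_Q cos 70°  →  T_Q = 2.103 T_P.
Vertical: T_P sin 44° + T_Q sin 70° = 490.
Substituting the horizontal relation into the vertical equation gives 2.671 T_P = 490, so T_P = 183.4 N.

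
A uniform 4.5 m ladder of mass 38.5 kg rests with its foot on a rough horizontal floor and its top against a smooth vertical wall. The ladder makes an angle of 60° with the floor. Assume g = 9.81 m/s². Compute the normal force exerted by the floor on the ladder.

ΣF_y = 0: N_floor = 38.5×9.81 = 377.69 N.

N_floor ≈ 378 N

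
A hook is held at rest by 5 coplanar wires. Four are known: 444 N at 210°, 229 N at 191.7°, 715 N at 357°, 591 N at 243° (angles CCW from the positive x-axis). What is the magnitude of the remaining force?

F ≈ 848 N

Sum the known components: ΣF_x = -163 N, ΣF_y = -832.4 N.
For equilibrium the remaining force must supply (−ΣF_x, −ΣF_y) = (163, 832.4) N.
Magnitude = √((163)² + (832.4)²) = 848.3 N; direction = atan2(832.4, 163) = 78.9°.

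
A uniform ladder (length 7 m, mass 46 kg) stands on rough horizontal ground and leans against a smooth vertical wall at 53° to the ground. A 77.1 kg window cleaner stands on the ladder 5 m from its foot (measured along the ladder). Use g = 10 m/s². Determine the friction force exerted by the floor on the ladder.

f ≈ 588 N

Torques about the foot: N_wall · 7 sin 53° = 46×10×3.5 cos 53° + 77.1×10×5 cos 53° → N_wall = 588.31 N.
ΣF_x = 0: f_floor = N_wall = 588.31 N.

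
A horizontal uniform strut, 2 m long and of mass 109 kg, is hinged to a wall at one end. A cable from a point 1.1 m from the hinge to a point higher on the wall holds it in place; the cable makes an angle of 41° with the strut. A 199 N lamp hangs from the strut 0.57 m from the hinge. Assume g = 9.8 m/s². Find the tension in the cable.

T ≈ 1640 N

Take torques about the hinge: T sin 41° · 1.1 = 109×9.8×1 + 199×0.57 = 1181.6 N·m.
So T = 1181.6 / (0.6561 × 1.1) = 1637.4 N.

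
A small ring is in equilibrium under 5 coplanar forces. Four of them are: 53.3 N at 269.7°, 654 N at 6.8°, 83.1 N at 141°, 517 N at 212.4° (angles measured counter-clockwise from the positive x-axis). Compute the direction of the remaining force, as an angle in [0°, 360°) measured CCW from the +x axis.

θ ≈ 126°

Sum the known components: ΣF_x = 148 N, ΣF_y = -200.6 N.
For equilibrium the remaining force must supply (−ΣF_x, −ΣF_y) = (-148, 200.6) N.
Magnitude = √((-148)² + (200.6)²) = 249.3 N; direction = atan2(200.6, -148) = 126.4°.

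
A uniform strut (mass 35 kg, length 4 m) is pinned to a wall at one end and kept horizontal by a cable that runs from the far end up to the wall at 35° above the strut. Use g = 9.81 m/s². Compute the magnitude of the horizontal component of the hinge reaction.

H_x ≈ 245 N

Take torques about the hinge: T sin 35° · 4 = 35×9.81×2 = 686.7 N·m.
So T = 686.7 / (0.5736 × 4) = 299.31 N.
ΣF_x = 0: H_x = T cos 35° = 245.18 N.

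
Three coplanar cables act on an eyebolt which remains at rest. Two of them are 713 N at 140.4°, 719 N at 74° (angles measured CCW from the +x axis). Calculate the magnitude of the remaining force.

F ≈ 1200 N

Sum the known components: ΣF_x = -351.2 N, ΣF_y = 1146 N.
For equilibrium the remaining force must supply (−ΣF_x, −ΣF_y) = (351.2, -1146) N.
Magnitude = √((351.2)² + (-1146)²) = 1198 N; direction = atan2(-1146, 351.2) = 287.0°.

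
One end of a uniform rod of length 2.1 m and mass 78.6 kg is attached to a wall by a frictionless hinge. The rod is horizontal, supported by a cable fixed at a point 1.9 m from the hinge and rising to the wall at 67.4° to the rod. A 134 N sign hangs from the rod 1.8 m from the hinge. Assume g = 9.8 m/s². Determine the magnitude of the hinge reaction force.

Take torques about the hinge: T sin 67.4° · 1.9 = 78.6×9.8×1.05 + 134×1.8 = 1050 N·m.
So T = 1050 / (0.9232 × 1.9) = 598.59 N.
ΣF_x = 0: H_x = T cos 67.4° = 230.04 N.
ΣF_y = 0: H_y = (78.6×9.8 + 134) − T sin 67.4° = 904.28 − 552.63 = 351.65 N.
|H| = √(H_x² + H_y²) = √((230.04)² + (351.65)²) = 420.21 N.

|H| ≈ 420 N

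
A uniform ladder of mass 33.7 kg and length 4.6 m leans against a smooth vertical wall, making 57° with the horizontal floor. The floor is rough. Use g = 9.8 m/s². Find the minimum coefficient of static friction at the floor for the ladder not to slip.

ΣF_y = 0: N_floor = 33.7×9.8 = 330.26 N.
Torques about the foot: N_wall · 4.6 sin 57° = 33.7×9.8×2.3 cos 57° → N_wall = 107.24 N.
ΣF_x = 0: f_floor = N_wall = 107.24 N.
μ_min = f_floor / N_floor = 107.24 / 330.26 = 0.3247.

μ_min ≈ 0.325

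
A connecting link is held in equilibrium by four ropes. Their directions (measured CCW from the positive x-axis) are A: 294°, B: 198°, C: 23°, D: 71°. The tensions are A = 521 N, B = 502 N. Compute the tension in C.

T_C ≈ 61.4 N

Resolve: ΣF_x = 521 cos 294° + 502 cos 198° + T_C cos 23° + T_D cos 71° = 0.
        ΣF_y = 521 sin 294° + 502 sin 198° + T_C sin 23° + T_D sin 71° = 0.
The known terms sum to (-265.5, -631.1) N, so 0.9205 T_C + 0.3256 T_D = 265.5 and 0.3907 T_C + 0.9455 T_D = 631.1.
Solving simultaneously: T_C = 61.35 N, T_D = 642.1 N.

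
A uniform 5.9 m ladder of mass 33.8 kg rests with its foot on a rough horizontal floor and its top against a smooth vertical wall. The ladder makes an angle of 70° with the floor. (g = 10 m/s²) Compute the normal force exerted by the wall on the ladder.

N_wall ≈ 61.5 N

Torques about the foot: N_wall · 5.9 sin 70° = 33.8×10×2.95 cos 70° → N_wall = 61.511 N.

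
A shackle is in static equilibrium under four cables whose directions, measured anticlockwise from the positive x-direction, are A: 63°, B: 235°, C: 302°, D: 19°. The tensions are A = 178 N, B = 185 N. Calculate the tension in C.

Resolve: ΣF_x = 178 cos 63° + 185 cos 235° + T_C cos 302° + T_D cos 19° = 0.
        ΣF_y = 178 sin 63° + 185 sin 235° + T_C sin 302° + T_D sin 19° = 0.
The known terms sum to (-25.3, 7.056) N, so 0.5299 T_C + 0.9455 T_D = 25.3 and -0.8480 T_C + 0.3256 T_D = -7.056.
Solving simultaneously: T_C = 15.30 N, T_D = 18.18 N.

T_C ≈ 15.3 N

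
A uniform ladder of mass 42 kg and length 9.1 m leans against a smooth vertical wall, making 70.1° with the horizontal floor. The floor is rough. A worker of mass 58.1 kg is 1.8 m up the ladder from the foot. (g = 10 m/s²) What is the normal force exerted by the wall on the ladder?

Torques about the foot: N_wall · 9.1 sin 70.1° = 42×10×4.55 cos 70.1° + 58.1×10×1.8 cos 70.1° → N_wall = 117.62 N.

N_wall ≈ 118 N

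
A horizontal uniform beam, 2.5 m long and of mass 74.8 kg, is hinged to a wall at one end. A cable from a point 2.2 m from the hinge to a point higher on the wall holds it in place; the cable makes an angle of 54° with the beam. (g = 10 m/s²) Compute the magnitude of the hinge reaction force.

|H| ≈ 447 N

Take torques about the hinge: T sin 54° · 2.2 = 74.8×10×1.25 = 935 N·m.
So T = 935 / (0.8090 × 2.2) = 525.33 N.
ΣF_x = 0: H_x = T cos 54° = 308.78 N.
ΣF_y = 0: H_y = (74.8×10) − T sin 54° = 748 − 425 = 323 N.
|H| = √(H_x² + H_y²) = √((308.78)² + (323)²) = 446.85 N.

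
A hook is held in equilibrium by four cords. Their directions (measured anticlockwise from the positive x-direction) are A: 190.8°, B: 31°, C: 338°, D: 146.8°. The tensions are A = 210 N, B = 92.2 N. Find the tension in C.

T_C ≈ 324 N

Resolve: ΣF_x = 210 cos 190.8° + 92.2 cos 31° + T_C cos 338° + T_D cos 146.8° = 0.
        ΣF_y = 210 sin 190.8° + 92.2 sin 31° + T_C sin 338° + T_D sin 146.8° = 0.
The known terms sum to (-127.2, 8.136) N, so 0.9272 T_C − 0.8368 T_D = 127.2 and -0.3746 T_C + 0.5476 T_D = -8.136.
Solving simultaneously: T_C = 323.7 N, T_D = 206.6 N.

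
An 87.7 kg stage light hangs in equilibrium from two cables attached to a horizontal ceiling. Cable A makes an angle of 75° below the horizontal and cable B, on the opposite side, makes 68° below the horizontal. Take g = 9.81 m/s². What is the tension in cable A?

Weight W = 87.7 × 9.81 = 860.3 N acts straight down.
Horizontal: T_A cos 75° = T_B cos 68°  →  T_B = 0.6909 T_A.
Vertical: T_A sin 75° + T_B sin 68° = 860.3.
Substituting the horizontal relation into the vertical equation gives 1.607 T_A = 860.3, so T_A = 535.5 N.

T_A ≈ 536 N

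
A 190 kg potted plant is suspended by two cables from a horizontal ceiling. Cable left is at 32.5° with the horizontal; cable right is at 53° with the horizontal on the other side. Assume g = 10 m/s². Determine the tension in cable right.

Weight W = 190 × 10 = 1900 N acts straight down.
Horizontal: T_left cos 32.5° = T_right cos 53°  →  T_left = 0.7136 T_right.
Vertical: T_left sin 32.5° + T_right sin 53° = 1900.
Substituting the horizontal relation into the vertical equation gives 1.182 T_right = 1900, so T_right = 1607 N.

T_right ≈ 1610 N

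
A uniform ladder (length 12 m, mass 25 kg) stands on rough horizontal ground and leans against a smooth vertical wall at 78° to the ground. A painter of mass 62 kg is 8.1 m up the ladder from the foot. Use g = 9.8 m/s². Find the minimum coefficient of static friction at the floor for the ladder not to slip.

μ_min ≈ 0.133

ΣF_y = 0: N_floor = 25×9.8 + 62×9.8 = 852.6 N.
Torques about the foot: N_wall · 12 sin 78° = 25×9.8×6 cos 78° + 62×9.8×8.1 cos 78° → N_wall = 113.21 N.
ΣF_x = 0: f_floor = N_wall = 113.21 N.
μ_min = f_floor / N_floor = 113.21 / 852.6 = 0.1328.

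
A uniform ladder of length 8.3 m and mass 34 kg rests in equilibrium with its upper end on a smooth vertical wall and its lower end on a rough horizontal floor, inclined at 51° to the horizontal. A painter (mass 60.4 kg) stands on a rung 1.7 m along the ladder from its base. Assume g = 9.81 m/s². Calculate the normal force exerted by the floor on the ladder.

N_floor ≈ 926 N

ΣF_y = 0: N_floor = 34×9.81 + 60.4×9.81 = 926.06 N.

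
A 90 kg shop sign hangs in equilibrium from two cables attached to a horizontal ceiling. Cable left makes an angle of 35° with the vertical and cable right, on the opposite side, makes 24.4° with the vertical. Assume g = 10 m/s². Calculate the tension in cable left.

Angles from the horizontal: cable left is 90° − 35° = 55°, cable right is 90° − 24.4° = 65.6°.
Weight W = 90 × 10 = 900 N acts straight down.
Horizontal: T_left cos 55° = T_right cos 65.6°  →  T_right = 1.388 T_left.
Vertical: T_left sin 55° + T_right sin 65.6° = 900.
Substituting the horizontal relation into the vertical equation gives 2.084 T_left = 900, so T_left = 431.9 N.

T_left ≈ 432 N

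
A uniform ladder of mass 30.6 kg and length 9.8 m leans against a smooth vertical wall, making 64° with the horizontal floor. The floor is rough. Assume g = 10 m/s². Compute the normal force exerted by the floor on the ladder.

ΣF_y = 0: N_floor = 30.6×10 = 306 N.

N_floor ≈ 306 N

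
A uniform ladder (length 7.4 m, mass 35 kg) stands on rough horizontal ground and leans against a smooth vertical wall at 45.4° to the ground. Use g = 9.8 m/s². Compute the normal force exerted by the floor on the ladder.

ΣF_y = 0: N_floor = 35×9.8 = 343 N.

N_floor ≈ 343 N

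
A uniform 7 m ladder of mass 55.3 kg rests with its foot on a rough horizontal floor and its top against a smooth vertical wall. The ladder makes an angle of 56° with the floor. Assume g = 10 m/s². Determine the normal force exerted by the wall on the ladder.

Torques about the foot: N_wall · 7 sin 56° = 55.3×10×3.5 cos 56° → N_wall = 186.5 N.

N_wall ≈ 187 N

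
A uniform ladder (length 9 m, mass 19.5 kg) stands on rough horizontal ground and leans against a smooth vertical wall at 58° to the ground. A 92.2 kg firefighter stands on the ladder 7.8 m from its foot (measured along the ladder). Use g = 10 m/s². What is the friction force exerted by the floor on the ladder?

Torques about the foot: N_wall · 9 sin 58° = 19.5×10×4.5 cos 58° + 92.2×10×7.8 cos 58° → N_wall = 560.24 N.
ΣF_x = 0: f_floor = N_wall = 560.24 N.

f ≈ 560 N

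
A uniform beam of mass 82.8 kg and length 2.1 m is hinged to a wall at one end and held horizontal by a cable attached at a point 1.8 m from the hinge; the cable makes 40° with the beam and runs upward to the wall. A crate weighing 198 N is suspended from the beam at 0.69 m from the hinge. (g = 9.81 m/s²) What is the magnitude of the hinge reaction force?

|H| ≈ 801 N

Take torques about the hinge: T sin 40° · 1.8 = 82.8×9.81×1.05 + 198×0.69 = 989.5 N·m.
So T = 989.5 / (0.6428 × 1.8) = 855.22 N.
ΣF_x = 0: H_x = T cos 40° = 655.13 N.
ΣF_y = 0: H_y = (82.8×9.81 + 198) − T sin 40° = 1010.3 − 549.72 = 460.54 N.
|H| = √(H_x² + H_y²) = √((655.13)² + (460.54)²) = 800.81 N.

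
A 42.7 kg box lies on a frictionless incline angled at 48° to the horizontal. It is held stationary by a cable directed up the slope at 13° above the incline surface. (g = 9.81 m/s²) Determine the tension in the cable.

T ≈ 319 N

Take axes along and perpendicular to the incline. Weight components: W sin 48° = 311.3 N down-slope, W cos 48° = 280.3 N into the surface.
Along incline: T cos 13° = W sin 48° → T = 319.5 N.
Perpendicular: N = W cos 48° − T sin 13° = 208.4 N.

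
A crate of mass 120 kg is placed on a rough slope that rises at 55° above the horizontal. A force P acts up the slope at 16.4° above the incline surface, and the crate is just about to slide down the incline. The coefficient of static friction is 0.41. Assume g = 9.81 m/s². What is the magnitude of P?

P ≈ 815 N

On the verge of sliding down the incline, friction equals μN and acts up the slope.
Perpendicular: N + P sin 16.4° = W cos 55° = 675.2 N.
Along incline: P cos 16.4° + μN = W sin 55° with W sin 55° = 964.3 N.
Solving the pair for P and N: P = 815 N, N = 445.1 N (and f = μN = 182.5 N).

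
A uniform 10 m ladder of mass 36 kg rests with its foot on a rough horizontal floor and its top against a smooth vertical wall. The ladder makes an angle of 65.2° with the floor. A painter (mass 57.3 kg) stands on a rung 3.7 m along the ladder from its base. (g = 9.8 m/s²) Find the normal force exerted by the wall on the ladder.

N_wall ≈ 178 N

Torques about the foot: N_wall · 10 sin 65.2° = 36×9.8×5 cos 65.2° + 57.3×9.8×3.7 cos 65.2° → N_wall = 177.51 N.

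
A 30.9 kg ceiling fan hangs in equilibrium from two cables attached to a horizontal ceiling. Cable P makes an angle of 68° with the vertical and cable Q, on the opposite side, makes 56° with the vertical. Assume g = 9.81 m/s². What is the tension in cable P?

Angles from the horizontal: cable P is 90° − 68° = 22°, cable Q is 90° − 56° = 34°.
Weight W = 30.9 × 9.81 = 303.1 N acts straight down.
Horizontal: T_P cos 22° = T_Q cos 34°  →  T_Q = 1.118 T_P.
Vertical: T_P sin 22° + T_Q sin 34° = 303.1.
Substituting the horizontal relation into the vertical equation gives 1 T_P = 303.1, so T_P = 303.1 N.

T_P ≈ 303 N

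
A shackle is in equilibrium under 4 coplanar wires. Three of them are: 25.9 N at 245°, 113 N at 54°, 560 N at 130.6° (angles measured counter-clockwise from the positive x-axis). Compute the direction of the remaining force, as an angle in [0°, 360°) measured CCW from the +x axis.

θ ≈ 302°

Sum the known components: ΣF_x = -309 N, ΣF_y = 493.1 N.
For equilibrium the remaining force must supply (−ΣF_x, −ΣF_y) = (309, -493.1) N.
Magnitude = √((309)² + (-493.1)²) = 581.9 N; direction = atan2(-493.1, 309) = 302.1°.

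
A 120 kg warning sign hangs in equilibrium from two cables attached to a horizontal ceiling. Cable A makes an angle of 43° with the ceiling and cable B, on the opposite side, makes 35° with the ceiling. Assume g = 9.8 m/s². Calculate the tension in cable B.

T_B ≈ 879 N

Weight W = 120 × 9.8 = 1176 N acts straight down.
Horizontal: T_A cos 43° = T_B cos 35°  →  T_A = 1.12 T_B.
Vertical: T_A sin 43° + T_B sin 35° = 1176.
Substituting the horizontal relation into the vertical equation gives 1.337 T_B = 1176, so T_B = 879.3 N.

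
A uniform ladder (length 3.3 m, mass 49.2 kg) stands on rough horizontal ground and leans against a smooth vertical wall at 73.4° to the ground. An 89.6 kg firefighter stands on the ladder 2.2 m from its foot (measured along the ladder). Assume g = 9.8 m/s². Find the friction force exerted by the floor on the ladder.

f ≈ 246 N

Torques about the foot: N_wall · 3.3 sin 73.4° = 49.2×9.8×1.65 cos 73.4° + 89.6×9.8×2.2 cos 73.4° → N_wall = 246.38 N.
ΣF_x = 0: f_floor = N_wall = 246.38 N.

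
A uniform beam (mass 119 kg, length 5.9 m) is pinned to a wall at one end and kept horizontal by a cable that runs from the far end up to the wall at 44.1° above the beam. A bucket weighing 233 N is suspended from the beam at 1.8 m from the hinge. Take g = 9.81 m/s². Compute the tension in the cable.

T ≈ 941 N

Take torques about the hinge: T sin 44.1° · 5.9 = 119×9.81×2.95 + 233×1.8 = 3863.2 N·m.
So T = 3863.2 / (0.6959 × 5.9) = 940.89 N.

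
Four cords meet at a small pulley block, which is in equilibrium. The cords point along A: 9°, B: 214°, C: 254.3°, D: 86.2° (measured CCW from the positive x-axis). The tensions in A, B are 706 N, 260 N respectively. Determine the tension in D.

Resolve: ΣF_x = 706 cos 9° + 260 cos 214° + T_C cos 254.3° + T_D cos 86.2° = 0.
        ΣF_y = 706 sin 9° + 260 sin 214° + T_C sin 254.3° + T_D sin 86.2° = 0.
The known terms sum to (481.8, -34.95) N, so -0.2706 T_C + 0.0663 T_D = -481.8 and -0.9627 T_C + 0.9978 T_D = 34.95.
Solving simultaneously: T_C = 2342 N, T_D = 2295 N.

T_D ≈ 2300 N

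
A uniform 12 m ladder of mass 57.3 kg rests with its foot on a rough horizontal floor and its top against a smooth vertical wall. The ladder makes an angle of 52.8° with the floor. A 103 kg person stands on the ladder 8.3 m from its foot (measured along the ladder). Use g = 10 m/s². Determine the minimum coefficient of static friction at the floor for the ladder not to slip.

ΣF_y = 0: N_floor = 57.3×10 + 103×10 = 1603 N.
Torques about the foot: N_wall · 12 sin 52.8° = 57.3×10×6 cos 52.8° + 103×10×8.3 cos 52.8° → N_wall = 758.22 N.
ΣF_x = 0: f_floor = N_wall = 758.22 N.
μ_min = f_floor / N_floor = 758.22 / 1603 = 0.473.

μ_min ≈ 0.473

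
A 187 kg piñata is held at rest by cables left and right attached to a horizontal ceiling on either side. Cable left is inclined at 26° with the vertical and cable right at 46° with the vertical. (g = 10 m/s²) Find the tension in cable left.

Angles from the horizontal: cable left is 90° − 26° = 64°, cable right is 90° − 46° = 44°.
Weight W = 187 × 10 = 1870 N acts straight down.
Horizontal: T_left cos 64° = T_right cos 44°  →  T_right = 0.6094 T_left.
Vertical: T_left sin 64° + T_right sin 44° = 1870.
Substituting the horizontal relation into the vertical equation gives 1.322 T_left = 1870, so T_left = 1414 N.

T_left ≈ 1410 N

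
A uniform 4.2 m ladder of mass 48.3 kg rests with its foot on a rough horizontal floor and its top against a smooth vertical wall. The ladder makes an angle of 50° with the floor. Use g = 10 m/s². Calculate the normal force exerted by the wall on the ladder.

Torques about the foot: N_wall · 4.2 sin 50° = 48.3×10×2.1 cos 50° → N_wall = 202.64 N.

N_wall ≈ 203 N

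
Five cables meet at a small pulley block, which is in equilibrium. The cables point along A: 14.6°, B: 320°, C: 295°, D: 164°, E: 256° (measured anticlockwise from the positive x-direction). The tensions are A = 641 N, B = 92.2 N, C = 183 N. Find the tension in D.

Resolve: ΣF_x = 641 cos 14.6° + 92.2 cos 320° + 183 cos 295° + T_D cos 164° + T_E cos 256° = 0.
        ΣF_y = 641 sin 14.6° + 92.2 sin 320° + 183 sin 295° + T_D sin 164° + T_E sin 256° = 0.
The known terms sum to (768.3, -63.54) N, so -0.9613 T_D − 0.2419 T_E = -768.3 and 0.2756 T_D − 0.9703 T_E = 63.54.
Solving simultaneously: T_D = 761.3 N, T_E = 150.8 N.

T_D ≈ 761 N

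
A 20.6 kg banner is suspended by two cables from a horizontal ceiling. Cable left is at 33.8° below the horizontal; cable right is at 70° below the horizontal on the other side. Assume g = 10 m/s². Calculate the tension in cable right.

Weight W = 20.6 × 10 = 206 N acts straight down.
Horizontal: T_left cos 33.8° = T_right cos 70°  →  T_left = 0.4116 T_right.
Vertical: T_left sin 33.8° + T_right sin 70° = 206.
Substituting the horizontal relation into the vertical equation gives 1.169 T_right = 206, so T_right = 176.3 N.

T_right ≈ 176 N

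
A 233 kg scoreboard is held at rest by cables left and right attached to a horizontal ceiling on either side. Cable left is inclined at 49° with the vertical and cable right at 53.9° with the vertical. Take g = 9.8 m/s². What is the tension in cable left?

Angles from the horizontal: cable left is 90° − 49° = 41°, cable right is 90° − 53.9° = 36.1°.
Weight W = 233 × 9.8 = 2283 N acts straight down.
Horizontal: T_left cos 41° = T_right cos 36.1°  →  T_right = 0.9341 T_left.
Vertical: T_left sin 41° + T_right sin 36.1° = 2283.
Substituting the horizontal relation into the vertical equation gives 1.206 T_left = 2283, so T_left = 1893 N.

T_left ≈ 1890 N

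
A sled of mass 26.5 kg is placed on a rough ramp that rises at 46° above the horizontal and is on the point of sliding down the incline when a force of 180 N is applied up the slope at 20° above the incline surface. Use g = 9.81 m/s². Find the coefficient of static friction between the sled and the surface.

μ ≈ 0.150

On the verge of sliding down the incline, friction is at its maximum μN and acts up the slope.
Perpendicular to incline: N = W cos 46° − P sin 20° = 180.6 − 61.56 = 119 N.
Along incline: P cos 20° + μN = W sin 46° → μ = (W sin 46° − P cos 20°) / N = 0.15.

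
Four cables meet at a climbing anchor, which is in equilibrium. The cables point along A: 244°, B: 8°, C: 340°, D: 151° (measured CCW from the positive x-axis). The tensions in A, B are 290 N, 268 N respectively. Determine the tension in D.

T_D ≈ 1040 N

Resolve: ΣF_x = 290 cos 244° + 268 cos 8° + T_C cos 340° + T_D cos 151° = 0.
        ΣF_y = 290 sin 244° + 268 sin 8° + T_C sin 340° + T_D sin 151° = 0.
The known terms sum to (138.3, -223.4) N, so 0.9397 T_C − 0.8746 T_D = -138.3 and -0.3420 T_C + 0.4848 T_D = 223.4.
Solving simultaneously: T_C = 820.3 N, T_D = 1039 N.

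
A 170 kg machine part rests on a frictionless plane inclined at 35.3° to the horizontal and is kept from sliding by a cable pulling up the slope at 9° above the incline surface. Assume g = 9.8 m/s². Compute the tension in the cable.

Take axes along and perpendicular to the incline. Weight components: W sin 35.3° = 962.7 N down-slope, W cos 35.3° = 1360 N into the surface.
Along incline: T cos 9° = W sin 35.3° → T = 974.7 N.
Perpendicular: N = W cos 35.3° − T sin 9° = 1207 N.

T ≈ 975 N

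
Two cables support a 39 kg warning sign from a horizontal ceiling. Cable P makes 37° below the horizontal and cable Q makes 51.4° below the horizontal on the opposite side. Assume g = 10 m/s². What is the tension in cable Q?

T_Q ≈ 312 N

Weight W = 39 × 10 = 390 N acts straight down.
Horizontal: T_P cos 37° = T_Q cos 51.4°  →  T_P = 0.7812 T_Q.
Vertical: T_P sin 37° + T_Q sin 51.4° = 390.
Substituting the horizontal relation into the vertical equation gives 1.252 T_Q = 390, so T_Q = 311.6 N.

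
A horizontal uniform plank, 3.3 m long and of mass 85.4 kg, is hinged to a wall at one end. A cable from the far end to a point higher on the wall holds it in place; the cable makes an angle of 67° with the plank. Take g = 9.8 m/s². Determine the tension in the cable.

T ≈ 455 N

Take torques about the hinge: T sin 67° · 3.3 = 85.4×9.8×1.65 = 1380.9 N·m.
So T = 1380.9 / (0.9205 × 3.3) = 454.6 N.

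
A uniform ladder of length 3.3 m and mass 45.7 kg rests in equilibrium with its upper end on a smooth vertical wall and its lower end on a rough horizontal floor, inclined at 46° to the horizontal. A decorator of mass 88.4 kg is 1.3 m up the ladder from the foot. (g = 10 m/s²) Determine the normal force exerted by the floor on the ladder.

ΣF_y = 0: N_floor = 45.7×10 + 88.4×10 = 1341 N.

N_floor ≈ 1340 N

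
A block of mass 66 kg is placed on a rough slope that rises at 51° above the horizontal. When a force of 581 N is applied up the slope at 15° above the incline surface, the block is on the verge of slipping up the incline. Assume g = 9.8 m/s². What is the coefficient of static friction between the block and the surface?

On the verge of sliding up the incline, friction is at its maximum μN and acts down the slope.
Perpendicular to incline: N = W cos 51° − P sin 15° = 407 − 150.4 = 256.7 N.
Along incline: P cos 15° − μN = W sin 51° → μ = −(W sin 51° − P cos 15°) / N = 0.2281.

μ ≈ 0.228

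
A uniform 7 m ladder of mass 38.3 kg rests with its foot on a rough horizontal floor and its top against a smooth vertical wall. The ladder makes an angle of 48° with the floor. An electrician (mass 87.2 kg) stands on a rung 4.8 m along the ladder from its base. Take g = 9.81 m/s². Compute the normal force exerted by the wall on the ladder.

Torques about the foot: N_wall · 7 sin 48° = 38.3×9.81×3.5 cos 48° + 87.2×9.81×4.8 cos 48° → N_wall = 697.31 N.

N_wall ≈ 697 N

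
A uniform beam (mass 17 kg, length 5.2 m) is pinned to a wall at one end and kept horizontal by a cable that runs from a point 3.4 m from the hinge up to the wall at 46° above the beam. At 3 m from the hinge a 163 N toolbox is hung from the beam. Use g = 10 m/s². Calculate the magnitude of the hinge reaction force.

|H| ≈ 271 N

Take torques about the hinge: T sin 46° · 3.4 = 17×10×2.6 + 163×3 = 931 N·m.
So T = 931 / (0.7193 × 3.4) = 380.66 N.
ΣF_x = 0: H_x = T cos 46° = 264.43 N.
ΣF_y = 0: H_y = (17×10 + 163) − T sin 46° = 333 − 273.82 = 59.176 N.
|H| = √(H_x² + H_y²) = √((264.43)² + (59.176)²) = 270.97 N.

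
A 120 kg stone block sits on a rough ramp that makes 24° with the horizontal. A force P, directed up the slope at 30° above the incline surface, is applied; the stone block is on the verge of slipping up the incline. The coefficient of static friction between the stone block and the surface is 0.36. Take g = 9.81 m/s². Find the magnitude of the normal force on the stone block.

On the verge of sliding up the incline, friction equals μN and acts down the slope.
Perpendicular: N + P sin 30° = W cos 24° = 1075 N.
Along incline: P cos 30° = W sin 24° + μN  with W sin 24° = 478.8 N.
Solving the pair for P and N: P = 827.9 N, N = 661.5 N (and f = μN = 238.1 N).

N ≈ 661 N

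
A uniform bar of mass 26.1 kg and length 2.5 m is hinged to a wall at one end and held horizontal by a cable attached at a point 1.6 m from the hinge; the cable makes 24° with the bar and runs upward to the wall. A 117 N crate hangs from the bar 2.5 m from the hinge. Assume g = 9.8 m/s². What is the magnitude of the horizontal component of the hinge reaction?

Take torques about the hinge: T sin 24° · 1.6 = 26.1×9.8×1.25 + 117×2.5 = 612.23 N·m.
So T = 612.23 / (0.4067 × 1.6) = 940.76 N.
ΣF_x = 0: H_x = T cos 24° = 859.42 N.

H_x ≈ 859 N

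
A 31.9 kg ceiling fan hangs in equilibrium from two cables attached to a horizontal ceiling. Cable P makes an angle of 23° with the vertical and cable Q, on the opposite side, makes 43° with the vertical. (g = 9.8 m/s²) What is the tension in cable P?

T_P ≈ 233 N

Angles from the horizontal: cable P is 90° − 23° = 67°, cable Q is 90° − 43° = 47°.
Weight W = 31.9 × 9.8 = 312.6 N acts straight down.
Horizontal: T_P cos 67° = T_Q cos 47°  →  T_Q = 0.5729 T_P.
Vertical: T_P sin 67° + T_Q sin 47° = 312.6.
Substituting the horizontal relation into the vertical equation gives 1.34 T_P = 312.6, so T_P = 233.4 N.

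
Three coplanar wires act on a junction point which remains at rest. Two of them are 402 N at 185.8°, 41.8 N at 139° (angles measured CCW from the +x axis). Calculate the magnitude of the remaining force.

F ≈ 432 N

Sum the known components: ΣF_x = -431.5 N, ΣF_y = -13.2 N.
For equilibrium the remaining force must supply (−ΣF_x, −ΣF_y) = (431.5, 13.2) N.
Magnitude = √((431.5)² + (13.2)²) = 431.7 N; direction = atan2(13.2, 431.5) = 1.8°.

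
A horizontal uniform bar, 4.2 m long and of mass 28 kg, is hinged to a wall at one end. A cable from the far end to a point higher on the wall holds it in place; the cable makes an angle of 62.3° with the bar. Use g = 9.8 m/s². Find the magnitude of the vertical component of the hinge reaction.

|H_y| ≈ 137 N

Take torques about the hinge: T sin 62.3° · 4.2 = 28×9.8×2.1 = 576.24 N·m.
So T = 576.24 / (0.8854 × 4.2) = 154.96 N.
ΣF_y = 0: H_y = (28×9.8) − T sin 62.3° = 274.4 − 137.2 = 137.2 N.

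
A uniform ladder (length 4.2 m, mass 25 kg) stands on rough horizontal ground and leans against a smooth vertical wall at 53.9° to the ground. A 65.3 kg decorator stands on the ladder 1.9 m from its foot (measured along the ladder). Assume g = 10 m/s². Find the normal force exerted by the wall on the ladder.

Torques about the foot: N_wall · 4.2 sin 53.9° = 25×10×2.1 cos 53.9° + 65.3×10×1.9 cos 53.9° → N_wall = 306.56 N.

N_wall ≈ 307 N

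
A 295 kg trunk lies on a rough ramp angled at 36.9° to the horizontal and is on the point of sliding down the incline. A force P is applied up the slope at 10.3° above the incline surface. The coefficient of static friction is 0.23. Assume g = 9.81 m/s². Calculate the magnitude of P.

On the verge of sliding down the incline, friction equals μN and acts up the slope.
Perpendicular: N + P sin 10.3° = W cos 36.9° = 2314 N.
Along incline: P cos 10.3° + μN = W sin 36.9° with W sin 36.9° = 1738 N.
Solving the pair for P and N: P = 1278 N, N = 2086 N (and f = μN = 479.7 N).

P ≈ 1280 N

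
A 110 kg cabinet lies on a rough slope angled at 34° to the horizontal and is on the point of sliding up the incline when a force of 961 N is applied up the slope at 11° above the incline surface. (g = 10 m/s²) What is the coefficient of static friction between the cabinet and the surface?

On the verge of sliding up the incline, friction is at its maximum μN and acts down the slope.
Perpendicular to incline: N = W cos 34° − P sin 11° = 911.9 − 183.4 = 728.6 N.
Along incline: P cos 11° − μN = W sin 34° → μ = −(W sin 34° − P cos 11°) / N = 0.4505.

μ ≈ 0.451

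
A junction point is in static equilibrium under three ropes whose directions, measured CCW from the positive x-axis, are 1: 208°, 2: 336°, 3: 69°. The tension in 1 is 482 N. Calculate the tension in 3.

Resolve: ΣF_x = 482 cos 208° + T_2 cos 336° + T_3 cos 69° = 0.
        ΣF_y = 482 sin 208° + T_2 sin 336° + T_3 sin 69° = 0.
The known terms sum to (-425.6, -226.3) N, so 0.9135 T_2 + 0.3584 T_3 = 425.6 and -0.4067 T_2 + 0.9336 T_3 = 226.3.
Solving simultaneously: T_2 = 316.7 N, T_3 = 380.3 N.

T_3 ≈ 380 N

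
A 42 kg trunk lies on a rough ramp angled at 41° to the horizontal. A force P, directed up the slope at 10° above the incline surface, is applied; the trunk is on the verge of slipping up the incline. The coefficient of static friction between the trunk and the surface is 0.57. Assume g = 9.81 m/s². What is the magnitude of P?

On the verge of sliding up the incline, friction equals μN and acts down the slope.
Perpendicular: N + P sin 10° = W cos 41° = 311 N.
Along incline: P cos 10° = W sin 41° + μN  with W sin 41° = 270.3 N.
Solving the pair for P and N: P = 413 N, N = 239.2 N (and f = μN = 136.4 N).

P ≈ 413 N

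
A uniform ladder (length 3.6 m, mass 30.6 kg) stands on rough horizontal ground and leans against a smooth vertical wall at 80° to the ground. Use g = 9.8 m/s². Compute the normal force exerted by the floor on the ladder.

ΣF_y = 0: N_floor = 30.6×9.8 = 299.88 N.

N_floor ≈ 300 N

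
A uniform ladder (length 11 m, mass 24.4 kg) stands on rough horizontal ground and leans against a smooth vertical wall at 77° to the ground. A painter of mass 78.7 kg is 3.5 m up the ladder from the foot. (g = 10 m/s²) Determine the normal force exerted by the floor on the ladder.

N_floor ≈ 1030 N

ΣF_y = 0: N_floor = 24.4×10 + 78.7×10 = 1031 N.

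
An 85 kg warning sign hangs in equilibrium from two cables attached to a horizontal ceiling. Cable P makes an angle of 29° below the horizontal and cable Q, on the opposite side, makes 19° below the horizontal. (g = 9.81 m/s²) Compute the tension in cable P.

Weight W = 85 × 9.81 = 833.9 N acts straight down.
Horizontal: T_P cos 29° = T_Q cos 19°  →  T_Q = 0.925 T_P.
Vertical: T_P sin 29° + T_Q sin 19° = 833.9.
Substituting the horizontal relation into the vertical equation gives 0.786 T_P = 833.9, so T_P = 1061 N.

T_P ≈ 1060 N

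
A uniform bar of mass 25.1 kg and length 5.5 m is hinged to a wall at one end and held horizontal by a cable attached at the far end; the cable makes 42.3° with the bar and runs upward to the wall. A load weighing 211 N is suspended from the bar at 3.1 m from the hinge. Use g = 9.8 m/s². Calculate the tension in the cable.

Take torques about the hinge: T sin 42.3° · 5.5 = 25.1×9.8×2.75 + 211×3.1 = 1330.5 N·m.
So T = 1330.5 / (0.6730 × 5.5) = 359.45 N.

T ≈ 359 N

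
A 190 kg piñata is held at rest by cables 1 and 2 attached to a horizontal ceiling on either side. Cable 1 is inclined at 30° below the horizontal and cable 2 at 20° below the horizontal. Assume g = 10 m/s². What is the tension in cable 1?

Weight W = 190 × 10 = 1900 N acts straight down.
Horizontal: T_1 cos 30° = T_2 cos 20°  →  T_2 = 0.9216 T_1.
Vertical: T_1 sin 30° + T_2 sin 20° = 1900.
Substituting the horizontal relation into the vertical equation gives 0.8152 T_1 = 1900, so T_1 = 2331 N.

T_1 ≈ 2330 N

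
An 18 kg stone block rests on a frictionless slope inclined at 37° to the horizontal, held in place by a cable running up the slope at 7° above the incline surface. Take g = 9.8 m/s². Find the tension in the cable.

T ≈ 107 N

Take axes along and perpendicular to the incline. Weight components: W sin 37° = 106.2 N down-slope, W cos 37° = 140.9 N into the surface.
Along incline: T cos 7° = W sin 37° → T = 107 N.
Perpendicular: N = W cos 37° − T sin 7° = 127.8 N.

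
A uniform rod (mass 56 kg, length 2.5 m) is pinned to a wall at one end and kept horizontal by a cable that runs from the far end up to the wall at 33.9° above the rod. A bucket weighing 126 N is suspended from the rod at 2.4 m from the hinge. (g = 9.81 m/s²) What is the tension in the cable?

Take torques about the hinge: T sin 33.9° · 2.5 = 56×9.81×1.25 + 126×2.4 = 989.1 N·m.
So T = 989.1 / (0.5577 × 2.5) = 709.36 N.

T ≈ 709 N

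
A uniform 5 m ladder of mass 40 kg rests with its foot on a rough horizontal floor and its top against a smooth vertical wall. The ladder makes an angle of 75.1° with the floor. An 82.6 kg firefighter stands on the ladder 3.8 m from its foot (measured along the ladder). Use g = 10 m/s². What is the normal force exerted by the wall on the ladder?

Torques about the foot: N_wall · 5 sin 75.1° = 40×10×2.5 cos 75.1° + 82.6×10×3.8 cos 75.1° → N_wall = 220.25 N.

N_wall ≈ 220 N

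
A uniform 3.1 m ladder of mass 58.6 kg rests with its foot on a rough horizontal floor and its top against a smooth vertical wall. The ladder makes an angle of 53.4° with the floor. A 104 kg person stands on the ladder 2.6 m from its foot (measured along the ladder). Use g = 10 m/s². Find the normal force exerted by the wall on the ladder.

Torques about the foot: N_wall · 3.1 sin 53.4° = 58.6×10×1.55 cos 53.4° + 104×10×2.6 cos 53.4° → N_wall = 865.4 N.

N_wall ≈ 865 N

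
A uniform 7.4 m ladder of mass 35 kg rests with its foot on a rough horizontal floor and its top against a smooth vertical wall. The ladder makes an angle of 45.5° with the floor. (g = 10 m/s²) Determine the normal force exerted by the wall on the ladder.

N_wall ≈ 172 N

Torques about the foot: N_wall · 7.4 sin 45.5° = 35×10×3.7 cos 45.5° → N_wall = 171.97 N.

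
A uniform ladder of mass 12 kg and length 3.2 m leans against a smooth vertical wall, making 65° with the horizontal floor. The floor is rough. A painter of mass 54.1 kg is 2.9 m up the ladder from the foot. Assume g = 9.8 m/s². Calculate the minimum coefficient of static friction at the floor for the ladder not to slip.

ΣF_y = 0: N_floor = 12×9.8 + 54.1×9.8 = 647.78 N.
Torques about the foot: N_wall · 3.2 sin 65° = 12×9.8×1.6 cos 65° + 54.1×9.8×2.9 cos 65° → N_wall = 251.47 N.
ΣF_x = 0: f_floor = N_wall = 251.47 N.
μ_min = f_floor / N_floor = 251.47 / 647.78 = 0.3882.

μ_min ≈ 0.388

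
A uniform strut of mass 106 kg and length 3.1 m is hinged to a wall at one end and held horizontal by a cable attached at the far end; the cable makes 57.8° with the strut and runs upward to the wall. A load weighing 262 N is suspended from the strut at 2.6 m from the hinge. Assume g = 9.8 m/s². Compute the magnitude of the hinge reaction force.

Take torques about the hinge: T sin 57.8° · 3.1 = 106×9.8×1.55 + 262×2.6 = 2291.3 N·m.
So T = 2291.3 / (0.8462 × 3.1) = 873.49 N.
ΣF_x = 0: H_x = T cos 57.8° = 465.46 N.
ΣF_y = 0: H_y = (106×9.8 + 262) − T sin 57.8° = 1300.8 − 739.14 = 561.66 N.
|H| = √(H_x² + H_y²) = √((465.46)² + (561.66)²) = 729.46 N.

|H| ≈ 729 N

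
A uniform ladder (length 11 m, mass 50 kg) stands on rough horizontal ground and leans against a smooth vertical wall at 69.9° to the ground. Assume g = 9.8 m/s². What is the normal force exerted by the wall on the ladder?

Torques about the foot: N_wall · 11 sin 69.9° = 50×9.8×5.5 cos 69.9° → N_wall = 89.657 N.

N_wall ≈ 89.7 N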